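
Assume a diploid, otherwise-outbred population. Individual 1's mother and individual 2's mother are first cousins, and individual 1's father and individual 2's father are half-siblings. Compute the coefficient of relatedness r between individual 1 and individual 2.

0.09375

Wright's path rule: contributions from independent ancestry routes add.
Individual 1 and individual 2 are related in two ways: second cousins through their mothers (r = 1/32) and half first cousins through their fathers (r = 1/16).
r = 1/32 + 1/16 = 3/32 = 0.09375.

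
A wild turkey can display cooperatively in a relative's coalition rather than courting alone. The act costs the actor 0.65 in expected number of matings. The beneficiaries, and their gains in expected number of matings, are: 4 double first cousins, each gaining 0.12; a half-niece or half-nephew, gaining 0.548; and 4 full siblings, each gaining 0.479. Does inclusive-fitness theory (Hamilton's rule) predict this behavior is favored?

Yes

Hamilton's rule: the trait is favored when the sum of r·B over every recipient exceeds the actor's cost C.
r to a double first cousin = 1/4 (double first cousins share both grandparent pairs — four paths of length 4: r = 4·(1/2)^4 = 1/4).
r to a half-niece or half-nephew = 0.125 (half-aunt/uncle↔niece/nephew: one path of length 3: r = (1/2)^3 = 1/8).
r to a full sibling = 0.5 (full sibs share both parents — two paths of length 2: r = 2·(1/2)^2 = 1/2).
Summing one r·B term per recipient: 4·0.25·0.12 + 1·0.125·0.548 + 4·0.5·0.479 = 1.1465.
1.1465 > 0.65: the indirect benefit exceeds the cost.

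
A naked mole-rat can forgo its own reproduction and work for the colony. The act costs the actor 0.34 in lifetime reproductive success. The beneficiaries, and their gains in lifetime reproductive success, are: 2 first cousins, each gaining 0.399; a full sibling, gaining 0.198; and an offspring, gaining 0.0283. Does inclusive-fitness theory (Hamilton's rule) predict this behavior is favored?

No

Hamilton's rule: the trait is favored when the sum of r·B over every recipient exceeds the actor's cost C.
r to a first cousin = 1/8 (first cousins share one grandparent pair — two paths of length 4: r = 2·(1/2)^4 = 1/8).
r to a full sibling = 1/2 (full sibs share both parents — two paths of length 2: r = 2·(1/2)^2 = 1/2).
r to an offspring = 0.5 (one parent–offspring link: r = (1/2)^1 = 1/2).
Summing one r·B term per recipient: 2·0.125·0.399 + 1·0.5·0.198 + 1·0.5·0.0283 = 0.2129.
0.2129 < 0.34: the indirect benefit is less than the cost.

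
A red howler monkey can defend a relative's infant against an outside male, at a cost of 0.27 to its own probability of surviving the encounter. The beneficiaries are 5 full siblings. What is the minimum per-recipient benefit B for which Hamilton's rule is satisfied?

r to a full sibling = 1/2 (full sibs share both parents — two paths of length 2: r = 2·(1/2)^2 = 1/2).
Hamilton's rule with n recipients of equal r: n·r·B > C, so B > C/(n·r) = 0.27/(5·0.5) = 0.108.

0.108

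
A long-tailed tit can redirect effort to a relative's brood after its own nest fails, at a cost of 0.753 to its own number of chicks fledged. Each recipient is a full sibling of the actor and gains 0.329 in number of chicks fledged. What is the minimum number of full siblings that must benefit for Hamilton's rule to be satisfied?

5

r to a full sibling = 1/2 (full sibs share both parents — two paths of length 2: r = 2·(1/2)^2 = 1/2).
Hamilton's rule: n·r·B > C  ⇒  n > C/(r·B) = 0.753/(0.5·0.329) = 4.578.
The smallest integer exceeding 4.578 is 5.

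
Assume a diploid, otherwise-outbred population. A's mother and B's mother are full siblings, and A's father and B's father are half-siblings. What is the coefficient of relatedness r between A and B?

0.1875

With two independent routes of shared ancestry, r is the sum of the two contributions.
A and B are related in two ways: first cousins through their mothers (r = 1/8) and half first cousins through their fathers (r = 1/16).
r = 1/8 + 1/16 = 0.1875.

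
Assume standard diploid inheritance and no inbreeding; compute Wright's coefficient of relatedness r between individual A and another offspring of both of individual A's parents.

0.5

Each parent–offspring link contributes a factor of 1/2, and independent paths through distinct common ancestors add.
Full sibs share both parents — two paths of length 2: r = 2·(1/2)^2 = 1/2.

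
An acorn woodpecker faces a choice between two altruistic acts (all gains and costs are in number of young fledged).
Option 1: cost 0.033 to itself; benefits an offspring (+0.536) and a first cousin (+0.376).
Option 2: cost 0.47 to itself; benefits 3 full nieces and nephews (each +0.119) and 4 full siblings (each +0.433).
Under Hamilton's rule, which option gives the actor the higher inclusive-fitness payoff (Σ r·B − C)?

Option 1: r to an offspring = 0.5.
Option 1: r to a first cousin = 0.125.
Option 1: Σ r·B − C = (1·0.5·0.536 + 1·0.125·0.376) − 0.033 = 0.282.
Option 2: r to a full niece or nephew = 0.25.
Option 2: r to a full sibling = 0.5.
Option 2: Σ r·B − C = (3·0.25·0.119 + 4·0.5·0.433) − 0.47 = 0.48525.
Option 2 has the higher net inclusive-fitness payoff.

Option 2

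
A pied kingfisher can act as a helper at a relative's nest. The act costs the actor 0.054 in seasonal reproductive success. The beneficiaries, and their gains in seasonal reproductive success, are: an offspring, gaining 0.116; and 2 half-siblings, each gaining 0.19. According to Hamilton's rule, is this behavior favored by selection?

Yes

Hamilton's rule: the trait is favored when the sum of r·B over every recipient exceeds the actor's cost C.
r to an offspring = 1/2 (one parent–offspring link: r = (1/2)^1 = 1/2).
r to a half-sibling = 1/4 (half-sibs share one parent — one path of length 2: r = (1/2)^2 = 1/4).
Summing one r·B term per recipient: 1·0.5·0.116 + 2·0.25·0.19 = 0.153.
0.153 > 0.054: the indirect benefit exceeds the cost.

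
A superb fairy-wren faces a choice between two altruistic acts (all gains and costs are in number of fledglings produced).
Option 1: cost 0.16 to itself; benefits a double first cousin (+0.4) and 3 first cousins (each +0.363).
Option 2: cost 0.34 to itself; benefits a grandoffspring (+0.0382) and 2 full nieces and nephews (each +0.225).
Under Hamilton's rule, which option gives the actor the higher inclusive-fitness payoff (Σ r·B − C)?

Option 1

Option 1: r to a double first cousin = 0.25.
Option 1: r to a first cousin = 0.125.
Option 1: Σ r·B − C = (1·0.25·0.4 + 3·0.125·0.363) − 0.16 = 0.076125.
Option 2: r to a grandoffspring = 0.25.
Option 2: r to a full niece or nephew = 0.25.
Option 2: Σ r·B − C = (1·0.25·0.0382 + 2·0.25·0.225) − 0.34 = -0.21795.
Option 1 has the higher net inclusive-fitness payoff.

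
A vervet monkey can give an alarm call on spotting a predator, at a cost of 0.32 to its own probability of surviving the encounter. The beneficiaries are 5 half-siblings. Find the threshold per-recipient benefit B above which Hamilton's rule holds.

r to a half-sibling = 1/4 (half-sibs share one parent — one path of length 2: r = (1/2)^2 = 1/4).
Hamilton's rule with n recipients of equal r: n·r·B > C, so B > C/(n·r) = 0.32/(5·0.25) = 0.256.

0.256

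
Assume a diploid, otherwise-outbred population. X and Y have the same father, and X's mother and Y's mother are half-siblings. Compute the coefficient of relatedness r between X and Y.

With two independent routes of shared ancestry, r is the sum of the two contributions.
X and Y are related in two ways: half-sibs through their shared father (r = 1/4) and half first cousins through their mothers (r = 1/16).
r = 1/4 + 1/16 = 5/16 = 0.3125.

0.3125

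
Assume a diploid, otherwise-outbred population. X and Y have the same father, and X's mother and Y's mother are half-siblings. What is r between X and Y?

Wright's path rule: contributions from independent ancestry routes add.
X and Y are related in two ways: half-sibs through their shared father (r = 1/4) and half first cousins through their mothers (r = 1/16).
r = 1/4 + 1/16 = 0.3125.

0.3125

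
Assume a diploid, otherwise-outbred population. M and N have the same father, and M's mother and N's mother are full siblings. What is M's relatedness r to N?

With two independent routes of shared ancestry, r is the sum of the two contributions.
M and N are related in two ways: half-sibs through their shared father (r = 1/4) and first cousins through their mothers (r = 1/8).
r = 1/4 + 1/8 = 3/8 = 0.375.

0.375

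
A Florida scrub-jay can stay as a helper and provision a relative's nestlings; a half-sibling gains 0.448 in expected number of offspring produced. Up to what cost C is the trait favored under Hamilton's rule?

0.112

r to a half-sibling = 0.25 (half-sibs share one parent — one path of length 2: r = (1/2)^2 = 1/4).
Hamilton's rule: n·r·B > C, so the trait is favored while C < n·r·B = 1·0.25·0.448 = 0.112.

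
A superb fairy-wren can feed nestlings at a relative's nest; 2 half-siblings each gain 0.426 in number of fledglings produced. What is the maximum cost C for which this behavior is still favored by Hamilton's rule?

r to a half-sibling = 1/4 (half-sibs share one parent — one path of length 2: r = (1/2)^2 = 1/4).
Hamilton's rule: n·r·B > C, so the trait is favored while C < n·r·B = 2·0.25·0.426 = 0.213.

0.213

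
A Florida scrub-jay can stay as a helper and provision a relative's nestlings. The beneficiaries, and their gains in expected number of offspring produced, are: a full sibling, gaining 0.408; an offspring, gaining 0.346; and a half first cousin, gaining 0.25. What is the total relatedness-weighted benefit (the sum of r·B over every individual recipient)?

0.392625

r to a full sibling = 1/2 (full sibs share both parents — two paths of length 2: r = 2·(1/2)^2 = 1/2).
r to an offspring = 0.5 (one parent–offspring link: r = (1/2)^1 = 1/2).
r to a half first cousin = 0.0625 (half first cousins share one grandparent — one path of length 4: r = (1/2)^4 = 1/16).
Summing one r·B term per recipient: 1·0.5·0.408 + 1·0.5·0.346 + 1·0.0625·0.25 = 0.392625.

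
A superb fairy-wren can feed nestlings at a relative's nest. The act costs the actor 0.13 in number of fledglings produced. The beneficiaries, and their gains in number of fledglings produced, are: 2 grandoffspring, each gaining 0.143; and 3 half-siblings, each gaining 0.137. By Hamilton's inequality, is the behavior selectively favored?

Hamilton's rule: the trait is favored when the sum of r·B over every recipient exceeds the actor's cost C.
r to a grandoffspring = 0.25 (two parent–offspring links: r = (1/2)^2 = 1/4).
r to a half-sibling = 0.25 (half-sibs share one parent — one path of length 2: r = (1/2)^2 = 1/4).
Summing one r·B term per recipient: 2·0.25·0.143 + 3·0.25·0.137 = 0.17425.
0.17425 > 0.13: the indirect benefit exceeds the cost.

Yes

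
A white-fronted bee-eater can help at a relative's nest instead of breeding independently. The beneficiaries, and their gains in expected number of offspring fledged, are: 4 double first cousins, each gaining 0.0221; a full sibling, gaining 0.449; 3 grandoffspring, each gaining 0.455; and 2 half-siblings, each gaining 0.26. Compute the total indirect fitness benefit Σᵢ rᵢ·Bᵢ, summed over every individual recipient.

r to a double first cousin = 0.25 (double first cousins share both grandparent pairs — four paths of length 4: r = 4·(1/2)^4 = 1/4).
r to a full sibling = 1/2 (full sibs share both parents — two paths of length 2: r = 2·(1/2)^2 = 1/2).
r to a grandoffspring = 0.25 (two parent–offspring links: r = (1/2)^2 = 1/4).
r to a half-sibling = 0.25 (half-sibs share one parent — one path of length 2: r = (1/2)^2 = 1/4).
Summing one r·B term per recipient: 4·0.25·0.0221 + 1·0.5·0.449 + 3·0.25·0.455 + 2·0.25·0.26 = 0.71785.

0.71785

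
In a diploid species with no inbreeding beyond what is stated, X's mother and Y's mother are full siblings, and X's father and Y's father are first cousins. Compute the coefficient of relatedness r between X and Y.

Wright's path rule: contributions from independent ancestry routes add.
X and Y are related in two ways: first cousins through their mothers (r = 1/8) and second cousins through their fathers (r = 1/32).
r = 1/8 + 1/32 = 5/32 = 0.15625.

0.15625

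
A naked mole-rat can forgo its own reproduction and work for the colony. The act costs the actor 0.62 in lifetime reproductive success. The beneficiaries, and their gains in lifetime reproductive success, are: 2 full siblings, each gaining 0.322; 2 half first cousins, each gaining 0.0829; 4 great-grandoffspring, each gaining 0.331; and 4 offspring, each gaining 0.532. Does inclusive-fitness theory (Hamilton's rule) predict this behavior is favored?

Hamilton's rule: the trait is favored when the sum of r·B over every recipient exceeds the actor's cost C.
r to a full sibling = 1/2 (full sibs share both parents — two paths of length 2: r = 2·(1/2)^2 = 1/2).
r to a half first cousin = 0.0625 (half first cousins share one grandparent — one path of length 4: r = (1/2)^4 = 1/16).
r to a great-grandoffspring = 0.125 (three parent–offspring links: r = (1/2)^3 = 1/8).
r to an offspring = 1/2 (one parent–offspring link: r = (1/2)^1 = 1/2).
Summing one r·B term per recipient: 2·0.5·0.322 + 2·0.0625·0.0829 + 4·0.125·0.331 + 4·0.5·0.532 = 1.5618625.
1.5618625 > 0.62: the indirect benefit exceeds the cost.

Yes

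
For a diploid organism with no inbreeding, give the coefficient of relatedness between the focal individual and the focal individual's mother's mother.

0.25

Each parent–offspring link contributes a factor of 1/2, and independent paths through distinct common ancestors add.
Two parent–offspring links: r = (1/2)^2 = 1/4.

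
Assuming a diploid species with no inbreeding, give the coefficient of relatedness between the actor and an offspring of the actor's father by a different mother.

0.25

Each parent–offspring link contributes a factor of 1/2, and independent paths through distinct common ancestors add.
Half-sibs share one parent — one path of length 2: r = (1/2)^2 = 1/4.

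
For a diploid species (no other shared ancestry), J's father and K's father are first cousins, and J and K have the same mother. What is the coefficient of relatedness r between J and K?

With two independent routes of shared ancestry, r is the sum of the two contributions.
J and K are related in two ways: second cousins through their fathers (r = 1/32) and half-sibs through their shared mother (r = 1/4).
r = 1/32 + 1/4 = 9/32 = 0.28125.

0.28125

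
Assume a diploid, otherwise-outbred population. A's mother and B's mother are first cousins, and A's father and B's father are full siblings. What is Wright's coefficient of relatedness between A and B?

Relatedness sums over independent paths through distinct common ancestors.
A and B are related in two ways: second cousins through their mothers (r = 1/32) and first cousins through their fathers (r = 1/8).
r = 1/32 + 1/8 = 0.15625.

0.15625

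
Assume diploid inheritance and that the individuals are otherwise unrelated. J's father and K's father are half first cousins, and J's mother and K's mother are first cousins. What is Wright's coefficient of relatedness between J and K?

0.046875

With two independent routes of shared ancestry, r is the sum of the two contributions.
J and K are related in two ways: half second cousins through their fathers (r = 1/64) and second cousins through their mothers (r = 1/32).
r = 1/64 + 1/32 = 3/64 = 0.046875.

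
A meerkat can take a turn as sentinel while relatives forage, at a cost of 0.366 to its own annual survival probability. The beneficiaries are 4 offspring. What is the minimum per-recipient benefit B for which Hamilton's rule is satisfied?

0.183

r to an offspring = 0.5 (one parent–offspring link: r = (1/2)^1 = 1/2).
Hamilton's rule with n recipients of equal r: n·r·B > C, so B > C/(n·r) = 0.366/(4·0.5) = 0.183.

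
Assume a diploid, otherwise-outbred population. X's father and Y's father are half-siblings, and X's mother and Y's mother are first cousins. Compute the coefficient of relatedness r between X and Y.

0.09375

With two independent routes of shared ancestry, r is the sum of the two contributions.
X and Y are related in two ways: half first cousins through their fathers (r = 1/16) and second cousins through their mothers (r = 1/32).
r = 1/16 + 1/32 = 0.09375.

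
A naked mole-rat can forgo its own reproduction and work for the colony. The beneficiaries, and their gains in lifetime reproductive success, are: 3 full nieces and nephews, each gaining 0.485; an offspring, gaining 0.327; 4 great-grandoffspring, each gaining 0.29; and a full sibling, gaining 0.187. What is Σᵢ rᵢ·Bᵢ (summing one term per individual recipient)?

0.76575

r to a full niece or nephew = 1/4 (full aunt/uncle↔niece/nephew: two paths of length 3 through the shared grandparent pair: r = 2·(1/2)^3 = 1/4).
r to an offspring = 1/2 (one parent–offspring link: r = (1/2)^1 = 1/2).
r to a great-grandoffspring = 1/8 (three parent–offspring links: r = (1/2)^3 = 1/8).
r to a full sibling = 0.5 (full sibs share both parents — two paths of length 2: r = 2·(1/2)^2 = 1/2).
Summing one r·B term per recipient: 3·0.25·0.485 + 1·0.5·0.327 + 4·0.125·0.29 + 1·0.5·0.187 = 0.76575.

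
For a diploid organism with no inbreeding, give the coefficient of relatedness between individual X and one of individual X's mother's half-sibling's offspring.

0.0625

Each parent–offspring link contributes a factor of 1/2, and independent paths through distinct common ancestors add.
Half first cousins share one grandparent — one path of length 4: r = (1/2)^4 = 1/16.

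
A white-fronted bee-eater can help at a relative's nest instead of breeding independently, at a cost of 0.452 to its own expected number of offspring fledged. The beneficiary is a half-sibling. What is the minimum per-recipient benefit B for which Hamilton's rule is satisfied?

1.808

r to a half-sibling = 0.25 (half-sibs share one parent — one path of length 2: r = (1/2)^2 = 1/4).
Hamilton's rule with n recipients of equal r: n·r·B > C, so B > C/(n·r) = 0.452/(1·0.25) = 1.808.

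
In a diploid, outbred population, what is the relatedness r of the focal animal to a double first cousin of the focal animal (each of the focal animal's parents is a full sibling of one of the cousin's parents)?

Each parent–offspring link contributes a factor of 1/2, and independent paths through distinct common ancestors add.
Double first cousins share both grandparent pairs — four paths of length 4: r = 4·(1/2)^4 = 1/4.

0.25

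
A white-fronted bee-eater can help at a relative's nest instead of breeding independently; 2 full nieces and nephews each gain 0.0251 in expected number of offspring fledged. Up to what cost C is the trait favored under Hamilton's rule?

0.01255

r to a full niece or nephew = 1/4 (full aunt/uncle↔niece/nephew: two paths of length 3 through the shared grandparent pair: r = 2·(1/2)^3 = 1/4).
Hamilton's rule: n·r·B > C, so the trait is favored while C < n·r·B = 2·0.25·0.0251 = 0.01255.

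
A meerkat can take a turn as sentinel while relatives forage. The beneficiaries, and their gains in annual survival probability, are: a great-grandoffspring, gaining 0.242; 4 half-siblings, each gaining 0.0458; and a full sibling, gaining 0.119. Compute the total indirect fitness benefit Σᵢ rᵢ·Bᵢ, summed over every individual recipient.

0.13555

r to a great-grandoffspring = 1/8 (three parent–offspring links: r = (1/2)^3 = 1/8).
r to a half-sibling = 1/4 (half-sibs share one parent — one path of length 2: r = (1/2)^2 = 1/4).
r to a full sibling = 0.5 (full sibs share both parents — two paths of length 2: r = 2·(1/2)^2 = 1/2).
Summing one r·B term per recipient: 1·0.125·0.242 + 4·0.25·0.0458 + 1·0.5·0.119 = 0.13555.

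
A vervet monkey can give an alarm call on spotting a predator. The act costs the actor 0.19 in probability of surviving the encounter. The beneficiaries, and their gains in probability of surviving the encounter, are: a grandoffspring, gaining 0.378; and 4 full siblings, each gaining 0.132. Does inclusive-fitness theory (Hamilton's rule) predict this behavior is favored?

Yes

Hamilton's rule: the trait is favored when the sum of r·B over every recipient exceeds the actor's cost C.
r to a grandoffspring = 1/4 (two parent–offspring links: r = (1/2)^2 = 1/4).
r to a full sibling = 1/2 (full sibs share both parents — two paths of length 2: r = 2·(1/2)^2 = 1/2).
Summing one r·B term per recipient: 1·0.25·0.378 + 4·0.5·0.132 = 0.3585.
0.3585 > 0.19: the indirect benefit exceeds the cost.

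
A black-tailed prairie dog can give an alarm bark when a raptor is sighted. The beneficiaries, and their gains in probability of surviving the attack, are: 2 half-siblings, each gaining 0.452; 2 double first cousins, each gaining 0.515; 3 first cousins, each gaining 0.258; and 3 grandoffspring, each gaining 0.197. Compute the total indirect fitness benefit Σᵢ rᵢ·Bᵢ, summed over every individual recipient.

r to a half-sibling = 1/4 (half-sibs share one parent — one path of length 2: r = (1/2)^2 = 1/4).
r to a double first cousin = 1/4 (double first cousins share both grandparent pairs — four paths of length 4: r = 4·(1/2)^4 = 1/4).
r to a first cousin = 1/8 (first cousins share one grandparent pair — two paths of length 4: r = 2·(1/2)^4 = 1/8).
r to a grandoffspring = 1/4 (two parent–offspring links: r = (1/2)^2 = 1/4).
Summing one r·B term per recipient: 2·0.25·0.452 + 2·0.25·0.515 + 3·0.125·0.258 + 3·0.25·0.197 = 0.728.

0.728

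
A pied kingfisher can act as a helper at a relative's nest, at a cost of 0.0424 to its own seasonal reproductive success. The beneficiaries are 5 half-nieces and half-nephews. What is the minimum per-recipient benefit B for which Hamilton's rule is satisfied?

0.0678

r to a half-niece or half-nephew = 1/8 (half-aunt/uncle↔niece/nephew: one path of length 3: r = (1/2)^3 = 1/8).
Hamilton's rule with n recipients of equal r: n·r·B > C, so B > C/(n·r) = 0.0424/(5·0.125) = 0.0678.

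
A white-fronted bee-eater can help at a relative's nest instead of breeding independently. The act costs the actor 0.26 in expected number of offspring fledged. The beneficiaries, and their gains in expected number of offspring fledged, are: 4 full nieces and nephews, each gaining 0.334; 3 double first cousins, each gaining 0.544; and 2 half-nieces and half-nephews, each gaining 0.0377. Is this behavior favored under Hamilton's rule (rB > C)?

Yes

Hamilton's rule: the trait is favored when the sum of r·B over every recipient exceeds the actor's cost C.
r to a full niece or nephew = 0.25 (full aunt/uncle↔niece/nephew: two paths of length 3 through the shared grandparent pair: r = 2·(1/2)^3 = 1/4).
r to a double first cousin = 1/4 (double first cousins share both grandparent pairs — four paths of length 4: r = 4·(1/2)^4 = 1/4).
r to a half-niece or half-nephew = 0.125 (half-aunt/uncle↔niece/nephew: one path of length 3: r = (1/2)^3 = 1/8).
Summing one r·B term per recipient: 4·0.25·0.334 + 3·0.25·0.544 + 2·0.125·0.0377 = 0.751425.
0.751425 > 0.26: the indirect benefit exceeds the cost.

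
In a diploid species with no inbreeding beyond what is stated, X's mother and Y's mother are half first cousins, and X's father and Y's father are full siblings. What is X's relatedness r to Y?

With two independent routes of shared ancestry, r is the sum of the two contributions.
X and Y are related in two ways: half second cousins through their mothers (r = 1/64) and first cousins through their fathers (r = 1/8).
r = 1/64 + 1/8 = 9/64 = 0.140625.

0.140625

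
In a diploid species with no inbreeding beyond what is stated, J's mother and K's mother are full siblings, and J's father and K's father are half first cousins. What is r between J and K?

Wright's path rule: contributions from independent ancestry routes add.
J and K are related in two ways: first cousins through their mothers (r = 1/8) and half second cousins through their fathers (r = 1/64).
r = 1/8 + 1/64 = 0.140625.

0.140625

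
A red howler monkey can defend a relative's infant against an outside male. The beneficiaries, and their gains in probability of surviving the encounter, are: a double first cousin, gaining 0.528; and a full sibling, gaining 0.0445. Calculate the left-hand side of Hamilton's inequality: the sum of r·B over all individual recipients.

0.15425

r to a double first cousin = 1/4 (double first cousins share both grandparent pairs — four paths of length 4: r = 4·(1/2)^4 = 1/4).
r to a full sibling = 1/2 (full sibs share both parents — two paths of length 2: r = 2·(1/2)^2 = 1/2).
Summing one r·B term per recipient: 1·0.25·0.528 + 1·0.5·0.0445 = 0.15425.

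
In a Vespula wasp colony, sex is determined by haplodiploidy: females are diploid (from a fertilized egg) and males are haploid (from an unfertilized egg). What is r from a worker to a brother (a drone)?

Her haploid brother carries none of their father's genes and a random half of their mother's genome; that half matches the maternal half of her own genome with probability 1/2: r = 1/2 · 1/2 = 1/4.

0.25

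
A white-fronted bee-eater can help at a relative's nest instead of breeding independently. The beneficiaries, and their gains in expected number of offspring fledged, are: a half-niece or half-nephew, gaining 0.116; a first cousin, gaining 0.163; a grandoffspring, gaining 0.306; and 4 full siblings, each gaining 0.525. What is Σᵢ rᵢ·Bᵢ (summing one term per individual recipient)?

1.161375

r to a half-niece or half-nephew = 0.125 (half-aunt/uncle↔niece/nephew: one path of length 3: r = (1/2)^3 = 1/8).
r to a first cousin = 1/8 (first cousins share one grandparent pair — two paths of length 4: r = 2·(1/2)^4 = 1/8).
r to a grandoffspring = 1/4 (two parent–offspring links: r = (1/2)^2 = 1/4).
r to a full sibling = 0.5 (full sibs share both parents — two paths of length 2: r = 2·(1/2)^2 = 1/2).
Summing one r·B term per recipient: 1·0.125·0.116 + 1·0.125·0.163 + 1·0.25·0.306 + 4·0.5·0.525 = 1.161375.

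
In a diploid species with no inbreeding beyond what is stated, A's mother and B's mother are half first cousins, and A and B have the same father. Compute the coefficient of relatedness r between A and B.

Independent pedigree routes through distinct common ancestors add.
A and B are related in two ways: half second cousins through their mothers (r = 1/64) and half-sibs through their shared father (r = 1/4).
r = 1/64 + 1/4 = 0.265625.

0.265625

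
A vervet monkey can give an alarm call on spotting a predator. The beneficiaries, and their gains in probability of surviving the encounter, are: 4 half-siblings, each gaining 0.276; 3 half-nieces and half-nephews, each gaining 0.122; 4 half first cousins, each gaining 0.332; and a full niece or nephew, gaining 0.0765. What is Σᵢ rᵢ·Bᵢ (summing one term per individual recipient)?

r to a half-sibling = 0.25 (half-sibs share one parent — one path of length 2: r = (1/2)^2 = 1/4).
r to a half-niece or half-nephew = 1/8 (half-aunt/uncle↔niece/nephew: one path of length 3: r = (1/2)^3 = 1/8).
r to a half first cousin = 0.0625 (half first cousins share one grandparent — one path of length 4: r = (1/2)^4 = 1/16).
r to a full niece or nephew = 0.25 (full aunt/uncle↔niece/nephew: two paths of length 3 through the shared grandparent pair: r = 2·(1/2)^3 = 1/4).
Summing one r·B term per recipient: 4·0.25·0.276 + 3·0.125·0.122 + 4·0.0625·0.332 + 1·0.25·0.0765 = 0.423875.

0.423875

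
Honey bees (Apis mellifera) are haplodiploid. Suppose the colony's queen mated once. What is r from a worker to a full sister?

Haplodiploid full sisters inherit their father's entire haploid genome identically (contributing 1/2) and on average half of their mother's contribution (1/2 · 1/2 = 1/4); r = 1/2 + 1/4 = 3/4.

0.75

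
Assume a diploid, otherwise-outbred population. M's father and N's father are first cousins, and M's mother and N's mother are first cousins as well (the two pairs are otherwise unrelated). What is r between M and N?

0.0625

Wright's path rule: contributions from independent ancestry routes add.
M and N are related in two ways: second cousins through their fathers (r = 1/32) and second cousins through their mothers (r = 1/32).
r = 1/32 + 1/32 = 1/16 = 0.0625.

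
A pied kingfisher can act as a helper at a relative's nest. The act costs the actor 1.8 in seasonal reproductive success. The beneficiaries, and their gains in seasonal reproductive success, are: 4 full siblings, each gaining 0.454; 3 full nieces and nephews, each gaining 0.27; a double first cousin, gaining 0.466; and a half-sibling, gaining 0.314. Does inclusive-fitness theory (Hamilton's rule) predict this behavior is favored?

No

Hamilton's rule: the trait is favored when the sum of r·B over every recipient exceeds the actor's cost C.
r to a full sibling = 0.5 (full sibs share both parents — two paths of length 2: r = 2·(1/2)^2 = 1/2).
r to a full niece or nephew = 0.25 (full aunt/uncle↔niece/nephew: two paths of length 3 through the shared grandparent pair: r = 2·(1/2)^3 = 1/4).
r to a double first cousin = 1/4 (double first cousins share both grandparent pairs — four paths of length 4: r = 4·(1/2)^4 = 1/4).
r to a half-sibling = 0.25 (half-sibs share one parent — one path of length 2: r = (1/2)^2 = 1/4).
Summing one r·B term per recipient: 4·0.5·0.454 + 3·0.25·0.27 + 1·0.25·0.466 + 1·0.25·0.314 = 1.3055.
1.3055 < 1.8: the indirect benefit is less than the cost.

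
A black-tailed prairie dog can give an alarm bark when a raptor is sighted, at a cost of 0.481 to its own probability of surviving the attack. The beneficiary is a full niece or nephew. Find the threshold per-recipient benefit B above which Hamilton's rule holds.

1.924

r to a full niece or nephew = 1/4 (full aunt/uncle↔niece/nephew: two paths of length 3 through the shared grandparent pair: r = 2·(1/2)^3 = 1/4).
Hamilton's rule with n recipients of equal r: n·r·B > C, so B > C/(n·r) = 0.481/(1·0.25) = 1.924.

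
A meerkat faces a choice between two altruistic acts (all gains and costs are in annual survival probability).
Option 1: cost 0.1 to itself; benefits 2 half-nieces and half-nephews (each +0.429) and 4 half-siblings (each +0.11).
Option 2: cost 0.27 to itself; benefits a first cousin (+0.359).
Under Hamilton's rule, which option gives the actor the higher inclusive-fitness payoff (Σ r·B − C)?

Option 1: r to a half-niece or half-nephew = 0.125.
Option 1: r to a half-sibling = 0.25.
Option 1: Σ r·B − C = (2·0.125·0.429 + 4·0.25·0.11) − 0.1 = 0.11725.
Option 2: r to a first cousin = 0.125.
Option 2: Σ r·B − C = (1·0.125·0.359) − 0.27 = -0.225125.
Option 1 has the higher net inclusive-fitness payoff.

Option 1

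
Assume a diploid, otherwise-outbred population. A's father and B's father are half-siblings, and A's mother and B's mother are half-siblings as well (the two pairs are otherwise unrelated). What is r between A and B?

Relatedness sums over independent paths through distinct common ancestors.
A and B are related in two ways: half first cousins through their fathers (r = 1/16) and half first cousins through their mothers (r = 1/16).
r = 1/16 + 1/16 = 0.125.

0.125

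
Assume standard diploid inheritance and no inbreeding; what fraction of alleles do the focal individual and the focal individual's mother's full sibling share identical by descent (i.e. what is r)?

Each parent–offspring link contributes a factor of 1/2, and independent paths through distinct common ancestors add.
Full aunt/uncle↔niece/nephew: two paths of length 3 through the shared grandparent pair: r = 2·(1/2)^3 = 1/4.

0.25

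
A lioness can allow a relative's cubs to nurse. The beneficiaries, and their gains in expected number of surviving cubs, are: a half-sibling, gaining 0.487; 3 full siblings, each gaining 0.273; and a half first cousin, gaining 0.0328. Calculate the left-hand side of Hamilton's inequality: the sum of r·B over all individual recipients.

0.5333

r to a half-sibling = 0.25 (half-sibs share one parent — one path of length 2: r = (1/2)^2 = 1/4).
r to a full sibling = 1/2 (full sibs share both parents — two paths of length 2: r = 2·(1/2)^2 = 1/2).
r to a half first cousin = 0.0625 (half first cousins share one grandparent — one path of length 4: r = (1/2)^4 = 1/16).
Summing one r·B term per recipient: 1·0.25·0.487 + 3·0.5·0.273 + 1·0.0625·0.0328 = 0.5333.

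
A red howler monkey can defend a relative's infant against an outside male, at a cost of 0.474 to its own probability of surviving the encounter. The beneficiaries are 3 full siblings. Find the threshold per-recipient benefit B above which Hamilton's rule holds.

r to a full sibling = 0.5 (full sibs share both parents — two paths of length 2: r = 2·(1/2)^2 = 1/2).
Hamilton's rule with n recipients of equal r: n·r·B > C, so B > C/(n·r) = 0.474/(3·0.5) = 0.316.

0.316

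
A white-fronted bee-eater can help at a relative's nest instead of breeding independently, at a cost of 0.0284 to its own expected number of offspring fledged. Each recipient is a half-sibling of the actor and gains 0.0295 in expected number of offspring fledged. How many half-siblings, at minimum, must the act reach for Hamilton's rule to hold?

r to a half-sibling = 0.25 (half-sibs share one parent — one path of length 2: r = (1/2)^2 = 1/4).
Hamilton's rule: n·r·B > C  ⇒  n > C/(r·B) = 0.0284/(0.25·0.0295) = 3.851.
The smallest integer exceeding 3.851 is 4.

4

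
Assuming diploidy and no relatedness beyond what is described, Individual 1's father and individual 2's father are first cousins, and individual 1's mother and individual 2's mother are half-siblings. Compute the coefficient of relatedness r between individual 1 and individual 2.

0.09375

With two independent routes of shared ancestry, r is the sum of the two contributions.
Individual 1 and individual 2 are related in two ways: second cousins through their fathers (r = 1/32) and half first cousins through their mothers (r = 1/16).
r = 1/32 + 1/16 = 0.09375.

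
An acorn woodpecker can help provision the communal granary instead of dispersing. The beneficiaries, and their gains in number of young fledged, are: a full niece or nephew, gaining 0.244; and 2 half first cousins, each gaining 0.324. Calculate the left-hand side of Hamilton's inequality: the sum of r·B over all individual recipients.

r to a full niece or nephew = 0.25 (full aunt/uncle↔niece/nephew: two paths of length 3 through the shared grandparent pair: r = 2·(1/2)^3 = 1/4).
r to a half first cousin = 0.0625 (half first cousins share one grandparent — one path of length 4: r = (1/2)^4 = 1/16).
Summing one r·B term per recipient: 1·0.25·0.244 + 2·0.0625·0.324 = 0.1015.

0.1015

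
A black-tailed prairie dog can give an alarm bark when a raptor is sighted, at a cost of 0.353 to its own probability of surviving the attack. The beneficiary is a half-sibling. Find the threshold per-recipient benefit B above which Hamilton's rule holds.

r to a half-sibling = 1/4 (half-sibs share one parent — one path of length 2: r = (1/2)^2 = 1/4).
Hamilton's rule with n recipients of equal r: n·r·B > C, so B > C/(n·r) = 0.353/(1·0.25) = 1.412.

1.412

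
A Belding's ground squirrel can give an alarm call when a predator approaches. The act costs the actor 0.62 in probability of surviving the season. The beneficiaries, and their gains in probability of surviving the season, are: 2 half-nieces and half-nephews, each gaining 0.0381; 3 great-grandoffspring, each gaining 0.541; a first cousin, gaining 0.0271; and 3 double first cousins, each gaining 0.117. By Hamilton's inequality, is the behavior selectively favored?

No

Hamilton's rule: the trait is favored when the sum of r·B over every recipient exceeds the actor's cost C.
r to a half-niece or half-nephew = 1/8 (half-aunt/uncle↔niece/nephew: one path of length 3: r = (1/2)^3 = 1/8).
r to a great-grandoffspring = 1/8 (three parent–offspring links: r = (1/2)^3 = 1/8).
r to a first cousin = 0.125 (first cousins share one grandparent pair — two paths of length 4: r = 2·(1/2)^4 = 1/8).
r to a double first cousin = 0.25 (double first cousins share both grandparent pairs — four paths of length 4: r = 4·(1/2)^4 = 1/4).
Summing one r·B term per recipient: 2·0.125·0.0381 + 3·0.125·0.541 + 1·0.125·0.0271 + 3·0.25·0.117 = 0.3035375.
0.3035375 < 0.62: the indirect benefit is less than the cost.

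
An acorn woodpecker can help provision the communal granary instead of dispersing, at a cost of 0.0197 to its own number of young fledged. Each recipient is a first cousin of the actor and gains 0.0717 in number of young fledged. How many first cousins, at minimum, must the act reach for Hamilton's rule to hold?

r to a first cousin = 1/8 (first cousins share one grandparent pair — two paths of length 4: r = 2·(1/2)^4 = 1/8).
Hamilton's rule: n·r·B > C  ⇒  n > C/(r·B) = 0.0197/(0.125·0.0717) = 2.198.
The smallest integer exceeding 2.198 is 3.

3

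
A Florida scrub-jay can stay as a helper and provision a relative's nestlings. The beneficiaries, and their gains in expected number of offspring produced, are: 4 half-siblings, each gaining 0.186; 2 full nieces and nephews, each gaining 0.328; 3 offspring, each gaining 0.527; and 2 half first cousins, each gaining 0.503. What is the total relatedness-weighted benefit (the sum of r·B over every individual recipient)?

1.203375

r to a half-sibling = 1/4 (half-sibs share one parent — one path of length 2: r = (1/2)^2 = 1/4).
r to a full niece or nephew = 1/4 (full aunt/uncle↔niece/nephew: two paths of length 3 through the shared grandparent pair: r = 2·(1/2)^3 = 1/4).
r to an offspring = 1/2 (one parent–offspring link: r = (1/2)^1 = 1/2).
r to a half first cousin = 0.0625 (half first cousins share one grandparent — one path of length 4: r = (1/2)^4 = 1/16).
Summing one r·B term per recipient: 4·0.25·0.186 + 2·0.25·0.328 + 3·0.5·0.527 + 2·0.0625·0.503 = 1.203375.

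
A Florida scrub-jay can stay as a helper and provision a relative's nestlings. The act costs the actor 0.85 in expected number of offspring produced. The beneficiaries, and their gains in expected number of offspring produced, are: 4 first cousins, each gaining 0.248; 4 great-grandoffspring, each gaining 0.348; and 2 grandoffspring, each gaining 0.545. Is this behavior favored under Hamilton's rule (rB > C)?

Hamilton's rule: the trait is favored when the sum of r·B over every recipient exceeds the actor's cost C.
r to a first cousin = 1/8 (first cousins share one grandparent pair — two paths of length 4: r = 2·(1/2)^4 = 1/8).
r to a great-grandoffspring = 0.125 (three parent–offspring links: r = (1/2)^3 = 1/8).
r to a grandoffspring = 1/4 (two parent–offspring links: r = (1/2)^2 = 1/4).
Summing one r·B term per recipient: 4·0.125·0.248 + 4·0.125·0.348 + 2·0.25·0.545 = 0.5705.
0.5705 < 0.85: the indirect benefit is less than the cost.

No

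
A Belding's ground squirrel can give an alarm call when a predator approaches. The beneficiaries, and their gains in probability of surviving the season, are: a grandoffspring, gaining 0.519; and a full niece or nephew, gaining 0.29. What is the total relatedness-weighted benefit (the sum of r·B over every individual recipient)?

r to a grandoffspring = 1/4 (two parent–offspring links: r = (1/2)^2 = 1/4).
r to a full niece or nephew = 1/4 (full aunt/uncle↔niece/nephew: two paths of length 3 through the shared grandparent pair: r = 2·(1/2)^3 = 1/4).
Summing one r·B term per recipient: 1·0.25·0.519 + 1·0.25·0.29 = 0.20225.

0.20225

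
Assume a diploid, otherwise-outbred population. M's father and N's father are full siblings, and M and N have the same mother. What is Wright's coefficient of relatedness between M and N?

0.375

Wright's path rule: contributions from independent ancestry routes add.
M and N are related in two ways: first cousins through their fathers (r = 1/8) and half-sibs through their shared mother (r = 1/4).
r = 1/8 + 1/4 = 0.375.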